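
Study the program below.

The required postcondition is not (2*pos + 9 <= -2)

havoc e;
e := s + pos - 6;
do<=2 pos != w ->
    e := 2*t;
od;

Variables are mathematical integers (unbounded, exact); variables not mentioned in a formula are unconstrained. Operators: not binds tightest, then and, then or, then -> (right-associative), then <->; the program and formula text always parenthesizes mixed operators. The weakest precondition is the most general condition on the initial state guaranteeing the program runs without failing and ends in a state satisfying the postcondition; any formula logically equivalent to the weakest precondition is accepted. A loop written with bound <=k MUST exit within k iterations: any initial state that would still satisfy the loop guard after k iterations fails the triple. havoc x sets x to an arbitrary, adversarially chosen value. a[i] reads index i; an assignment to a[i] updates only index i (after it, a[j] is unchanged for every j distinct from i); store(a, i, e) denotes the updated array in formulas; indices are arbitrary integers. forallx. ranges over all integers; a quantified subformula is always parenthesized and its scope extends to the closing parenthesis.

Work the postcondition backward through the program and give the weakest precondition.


Working backward. After the program, the postcondition not (2*pos + 9 <= -2) must hold; in canonical form it is not (2*pos <= -11).
Before the loop (bound <=2), unroll the exhaustion recursion (WP_0 = exit-now case; WP_j = one more guarded iteration, up to j = 2):
  WP_0: (not (pos != w)) and (not (2*pos <= -11))
  WP_1: (pos != w -> ((not (pos != w)) and (not (2*pos <= -11)))) and ((not (pos != w)) -> (not (2*pos <= -11)))
  WP_2: (pos != w -> ((pos != w -> ((not (pos != w)) and (not (2*pos <= -11)))) and ((not (pos != w)) -> (not (2*pos <= -11))))) and ((not (pos != w)) -> (not (2*pos <= -11)))
So before the loop: (pos != w -> ((pos != w -> ((not (pos != w)) and (not (2*pos <= -11)))) and ((not (pos != w)) -> (not (2*pos <= -11))))) and ((not (pos != w)) -> (not (2*pos <= -11)))
Before e := s + pos - 6: (pos != w -> ((pos != w -> ((not (pos != w)) and (not (2*pos <= -11)))) and ((not (pos != w)) -> (not (2*pos <= -11))))) and ((not (pos != w)) -> (not (2*pos <= -11)))
Before havoc e: (pos != w -> ((pos != w -> ((not (pos != w)) and (not (2*pos <= -11)))) and ((not (pos != w)) -> (not (2*pos <= -11))))) and ((not (pos != w)) -> (not (2*pos <= -11)))
Answer: WP = (pos != w -> ((pos != w -> ((not (pos != w)) and (not (2*pos <= -11)))) and ((not (pos != w)) -> (not (2*pos <= -11))))) and ((not (pos != w)) -> (not (2*pos <= -11)))


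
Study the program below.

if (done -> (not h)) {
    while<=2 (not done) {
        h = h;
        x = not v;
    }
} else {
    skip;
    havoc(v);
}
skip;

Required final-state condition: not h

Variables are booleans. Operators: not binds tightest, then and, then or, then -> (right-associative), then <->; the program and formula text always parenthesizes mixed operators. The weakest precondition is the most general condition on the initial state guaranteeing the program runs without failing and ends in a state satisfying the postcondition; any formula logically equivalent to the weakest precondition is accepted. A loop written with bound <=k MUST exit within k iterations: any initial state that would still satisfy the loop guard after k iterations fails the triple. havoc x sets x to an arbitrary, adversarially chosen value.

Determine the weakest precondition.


Working backward. After the program, not h must hold.
Before skip: not h
Then branch requires ((not done) -> (((not done) -> (done and (not h))) and (done -> (not h)))) and (done -> (not h)); else branch requires not h.
Before the if: ((done -> (not h)) -> (((not done) -> (((not done) -> (done and (not h))) and (done -> (not h)))) and (done -> (not h)))) and ((not (done -> (not h))) -> (not h))
Answer: WP = ((done -> (not h)) -> (((not done) -> (((not done) -> (done and (not h))) and (done -> (not h)))) and (done -> (not h)))) and ((not (done -> (not h))) -> (not h))


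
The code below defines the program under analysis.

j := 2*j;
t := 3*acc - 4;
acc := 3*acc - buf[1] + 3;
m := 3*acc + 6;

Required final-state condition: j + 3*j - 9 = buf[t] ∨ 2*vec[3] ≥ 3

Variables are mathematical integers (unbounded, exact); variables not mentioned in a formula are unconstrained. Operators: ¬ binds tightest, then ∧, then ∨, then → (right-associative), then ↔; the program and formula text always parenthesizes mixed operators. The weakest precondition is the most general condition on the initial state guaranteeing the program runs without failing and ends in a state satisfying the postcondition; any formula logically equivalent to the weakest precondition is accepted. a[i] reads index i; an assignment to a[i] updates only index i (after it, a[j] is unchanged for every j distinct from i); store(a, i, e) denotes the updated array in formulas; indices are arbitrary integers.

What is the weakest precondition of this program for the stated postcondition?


Working backward. After the program, the postcondition j + 3*j - 9 = buf[t] ∨ 2*vec[3] ≥ 3 must hold; in canonical form it is 4*j = buf[t] + 9 ∨ 2*vec[3] ≥ 3.
Before m := 3*acc + 6: 4*j = buf[t] + 9 ∨ 2*vec[3] ≥ 3
Before acc := 3*acc - buf[1] + 3: 4*j = buf[t] + 9 ∨ 2*vec[3] ≥ 3
Before t := 3*acc - 4: 4*j = buf[3*acc - 4] + 9 ∨ 2*vec[3] ≥ 3
Before j := 2*j: 8*j = buf[3*acc - 4] + 9 ∨ 2*vec[3] ≥ 3
Answer: WP = 8*j = buf[3*acc - 4] + 9 ∨ 2*vec[3] ≥ 3


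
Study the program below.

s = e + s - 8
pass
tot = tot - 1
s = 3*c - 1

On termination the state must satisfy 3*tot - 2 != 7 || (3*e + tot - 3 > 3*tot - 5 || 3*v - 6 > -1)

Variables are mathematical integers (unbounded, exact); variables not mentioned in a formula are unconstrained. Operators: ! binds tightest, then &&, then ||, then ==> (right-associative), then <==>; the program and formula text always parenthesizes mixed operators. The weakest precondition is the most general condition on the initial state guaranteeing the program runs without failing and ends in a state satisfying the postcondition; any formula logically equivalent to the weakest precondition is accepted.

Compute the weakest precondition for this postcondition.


Working backward. After the program, the postcondition 3*tot - 2 != 7 || (3*e + tot - 3 > 3*tot - 5 || 3*v - 6 > -1) must hold; in canonical form it is 3*tot != 9 || 3*e > 2*tot - 2 || 3*v > 5.
Before s := 3*c - 1: 3*tot != 9 || 3*e > 2*tot - 2 || 3*v > 5
Before tot := tot - 1: 3*tot != 12 || 3*e > 2*tot - 4 || 3*v > 5
Before skip: 3*tot != 12 || 3*e > 2*tot - 4 || 3*v > 5
Before s := e + s - 8: 3*tot != 12 || 3*e > 2*tot - 4 || 3*v > 5
Answer: WP = 3*tot != 12 || 3*e > 2*tot - 4 || 3*v > 5


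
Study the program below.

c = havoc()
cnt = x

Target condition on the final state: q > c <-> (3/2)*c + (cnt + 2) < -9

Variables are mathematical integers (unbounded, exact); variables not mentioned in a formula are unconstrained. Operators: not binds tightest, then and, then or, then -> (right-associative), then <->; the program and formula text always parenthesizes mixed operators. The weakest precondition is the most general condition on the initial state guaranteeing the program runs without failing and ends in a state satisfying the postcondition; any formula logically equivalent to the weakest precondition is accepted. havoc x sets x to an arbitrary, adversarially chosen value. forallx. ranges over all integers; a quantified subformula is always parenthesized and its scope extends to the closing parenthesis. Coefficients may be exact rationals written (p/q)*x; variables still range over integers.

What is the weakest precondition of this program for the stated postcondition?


Working backward. After the program, the postcondition q > c <-> (3/2)*c + (cnt + 2) < -9 must hold; in canonical form it is q > c <-> (3/2)*c + cnt < -11.
Before cnt := x: q > c <-> (3/2)*c + x < -11
Before havoc c: forall c_1. (q > c_1 <-> (3/2)*c_1 + x < -11)
Answer: WP = forall c_1. (q > c_1 <-> (3/2)*c_1 + x < -11)


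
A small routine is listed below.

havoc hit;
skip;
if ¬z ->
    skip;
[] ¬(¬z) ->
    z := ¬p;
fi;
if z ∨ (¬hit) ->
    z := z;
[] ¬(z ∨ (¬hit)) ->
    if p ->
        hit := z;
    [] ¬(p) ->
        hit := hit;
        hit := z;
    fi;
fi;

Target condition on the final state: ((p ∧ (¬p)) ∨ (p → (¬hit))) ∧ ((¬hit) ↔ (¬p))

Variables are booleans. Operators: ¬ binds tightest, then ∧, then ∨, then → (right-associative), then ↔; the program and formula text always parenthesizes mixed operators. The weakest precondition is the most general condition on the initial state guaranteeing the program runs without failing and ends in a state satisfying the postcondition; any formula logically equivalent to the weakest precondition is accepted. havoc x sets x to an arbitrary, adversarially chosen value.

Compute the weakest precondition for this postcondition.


Working backward. After the program, the postcondition ((p ∧ (¬p)) ∨ (p → (¬hit))) ∧ ((¬hit) ↔ (¬p)) must hold; in canonical form it is (p → (¬hit)) ∧ ((¬hit) ↔ (¬p)).
Then branch requires (p → (¬hit)) ∧ ((¬hit) ↔ (¬p)); else branch requires (p → ((p → (¬z)) ∧ ((¬z) ↔ (¬p)))) ∧ ((¬p) → ((p → (¬z)) ∧ ((¬z) ↔ (¬p)))).
Before the if: ((z ∨ (¬hit)) → ((p → (¬hit)) ∧ ((¬hit) ↔ (¬p)))) ∧ ((¬(z ∨ (¬hit))) → ((p → ((p → (¬z)) ∧ ((¬z) ↔ (¬p)))) ∧ ((¬p) → ((p → (¬z)) ∧ ((¬z) ↔ (¬p))))))
Then branch requires ((z ∨ (¬hit)) → ((p → (¬hit)) ∧ ((¬hit) ↔ (¬p)))) ∧ ((¬(z ∨ (¬hit))) → ((p → ((p → (¬z)) ∧ ((¬z) ↔ (¬p)))) ∧ ((¬p) → ((p → (¬z)) ∧ ((¬z) ↔ (¬p)))))); else branch requires (((¬p) ∨ (¬hit)) → ((p → (¬hit)) ∧ ((¬hit) ↔ (¬p)))) ∧ ((¬((¬p) ∨ (¬hit))) → ((p → (p ↔ (¬p))) ∧ ((¬p) → (p ↔ (¬p))))).
Before the if: ((¬z) → (((z ∨ (¬hit)) → ((p → (¬hit)) ∧ ((¬hit) ↔ (¬p)))) ∧ ((¬(z ∨ (¬hit))) → ((p → ((p → (¬z)) ∧ ((¬z) ↔ (¬p)))) ∧ ((¬p) → ((p → (¬z)) ∧ ((¬z) ↔ (¬p)))))))) ∧ (z → ((((¬p) ∨ (¬hit)) → ((p → (¬hit)) ∧ ((¬hit) ↔ (¬p)))) ∧ ((¬((¬p) ∨ (¬hit))) → ((p → (p ↔ (¬p))) ∧ ((¬p) → (p ↔ (¬p)))))))
Before skip: ((¬z) → (((z ∨ (¬hit)) → ((p → (¬hit)) ∧ ((¬hit) ↔ (¬p)))) ∧ ((¬(z ∨ (¬hit))) → ((p → ((p → (¬z)) ∧ ((¬z) ↔ (¬p)))) ∧ ((¬p) → ((p → (¬z)) ∧ ((¬z) ↔ (¬p)))))))) ∧ (z → ((((¬p) ∨ (¬hit)) → ((p → (¬hit)) ∧ ((¬hit) ↔ (¬p)))) ∧ ((¬((¬p) ∨ (¬hit))) → ((p → (p ↔ (¬p))) ∧ ((¬p) → (p ↔ (¬p)))))))
Before havoc hit: ((¬z) → ((¬z) ∧ ((¬z) → ((p → ((p → (¬z)) ∧ ((¬z) ↔ (¬p)))) ∧ ((¬p) → ((p → (¬z)) ∧ ((¬z) ↔ (¬p)))))))) ∧ (z → (p ∧ (p → ((p → (p ↔ (¬p))) ∧ ((¬p) → (p ↔ (¬p))))))) ∧ ((¬z) → (¬p)) ∧ (z → (¬p))
Answer: WP = ((¬z) → ((¬z) ∧ ((¬z) → ((p → ((p → (¬z)) ∧ ((¬z) ↔ (¬p)))) ∧ ((¬p) → ((p → (¬z)) ∧ ((¬z) ↔ (¬p)))))))) ∧ (z → (p ∧ (p → ((p → (p ↔ (¬p))) ∧ ((¬p) → (p ↔ (¬p))))))) ∧ ((¬z) → (¬p)) ∧ (z → (¬p))


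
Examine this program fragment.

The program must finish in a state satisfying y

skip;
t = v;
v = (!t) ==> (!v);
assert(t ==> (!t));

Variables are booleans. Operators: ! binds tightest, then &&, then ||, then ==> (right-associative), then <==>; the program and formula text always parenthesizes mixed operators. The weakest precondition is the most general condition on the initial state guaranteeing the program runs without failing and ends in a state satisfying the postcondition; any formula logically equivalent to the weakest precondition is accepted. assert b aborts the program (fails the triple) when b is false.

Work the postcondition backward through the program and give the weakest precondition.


Working backward. After the program, y must hold.
Before assert t ==> (!t): (t ==> (!t)) && y
Before v := (!t) ==> (!v): (t ==> (!t)) && y
Before t := v: (v ==> (!v)) && y
Before skip: (v ==> (!v)) && y
Answer: WP = (v ==> (!v)) && y


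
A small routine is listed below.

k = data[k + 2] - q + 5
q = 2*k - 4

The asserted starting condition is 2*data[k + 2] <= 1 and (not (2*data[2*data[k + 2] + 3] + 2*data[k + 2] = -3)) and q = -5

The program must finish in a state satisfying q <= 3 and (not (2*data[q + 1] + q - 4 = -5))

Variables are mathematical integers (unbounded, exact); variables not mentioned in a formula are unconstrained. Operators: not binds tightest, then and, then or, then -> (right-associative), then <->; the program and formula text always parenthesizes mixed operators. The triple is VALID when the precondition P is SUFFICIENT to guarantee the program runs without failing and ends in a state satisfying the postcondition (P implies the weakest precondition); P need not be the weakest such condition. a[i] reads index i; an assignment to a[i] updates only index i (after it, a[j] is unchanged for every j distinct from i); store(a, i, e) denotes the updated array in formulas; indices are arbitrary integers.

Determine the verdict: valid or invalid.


Working backward. After the program, the postcondition q <= 3 and (not (2*data[q + 1] + q - 4 = -5)) must hold; in canonical form it is q <= 3 and (not (2*data[q + 1] + q = -1)).
Before q := 2*k - 4: 2*k <= 7 and (not (2*data[2*k - 3] + 2*k = 3))
Before k := data[k + 2] - q + 5: 2*data[k + 2] <= 2*q - 3 and (not (2*data[2*data[k + 2] - 2*q + 7] + 2*data[k + 2] = 2*q - 7))
The weakest precondition is 2*data[k + 2] <= 2*q - 3 and (not (2*data[2*data[k + 2] - 2*q + 7] + 2*data[k + 2] = 2*q - 7)).
Check whether 2*data[k + 2] <= 1 and (not (2*data[2*data[k + 2] + 3] + 2*data[k + 2] = -3)) and q = -5 implies it.
Countermodel: at the initial state data = {[2] = 0, [3] = 0, [17] = 0, elsewhere 0}, k = 0, q = -5, the precondition holds but the weakest precondition fails.
Answer: invalid


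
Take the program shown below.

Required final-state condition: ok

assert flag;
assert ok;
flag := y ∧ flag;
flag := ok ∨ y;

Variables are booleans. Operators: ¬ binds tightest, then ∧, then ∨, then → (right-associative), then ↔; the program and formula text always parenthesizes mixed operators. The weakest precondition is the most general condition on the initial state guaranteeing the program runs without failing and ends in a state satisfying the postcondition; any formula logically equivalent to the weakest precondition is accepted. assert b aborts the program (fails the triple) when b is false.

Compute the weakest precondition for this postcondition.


Working backward. After the program, ok must hold.
Before flag := ok ∨ y: ok
Before flag := y ∧ flag: ok
Before assert ok: ok
Before assert flag: flag ∧ ok
Answer: WP = flag ∧ ok


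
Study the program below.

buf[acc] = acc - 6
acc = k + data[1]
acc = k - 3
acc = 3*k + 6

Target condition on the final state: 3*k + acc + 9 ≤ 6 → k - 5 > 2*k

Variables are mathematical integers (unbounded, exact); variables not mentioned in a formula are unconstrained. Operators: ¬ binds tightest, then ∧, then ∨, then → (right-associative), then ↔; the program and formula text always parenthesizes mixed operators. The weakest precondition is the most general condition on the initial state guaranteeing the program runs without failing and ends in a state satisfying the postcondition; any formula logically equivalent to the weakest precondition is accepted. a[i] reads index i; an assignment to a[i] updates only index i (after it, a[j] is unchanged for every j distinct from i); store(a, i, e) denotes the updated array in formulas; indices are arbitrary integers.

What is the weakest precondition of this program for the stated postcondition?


Working backward. After the program, the postcondition 3*k + acc + 9 ≤ 6 → k - 5 > 2*k must hold; in canonical form it is acc + 3*k ≤ -3 → k < -5.
Before acc := 3*k + 6: 6*k ≤ -9 → k < -5
Before acc := k - 3: 6*k ≤ -9 → k < -5
Before acc := k + data[1]: 6*k ≤ -9 → k < -5
Before buf[acc] := acc - 6: 6*k ≤ -9 → k < -5
Answer: WP = 6*k ≤ -9 → k < -5


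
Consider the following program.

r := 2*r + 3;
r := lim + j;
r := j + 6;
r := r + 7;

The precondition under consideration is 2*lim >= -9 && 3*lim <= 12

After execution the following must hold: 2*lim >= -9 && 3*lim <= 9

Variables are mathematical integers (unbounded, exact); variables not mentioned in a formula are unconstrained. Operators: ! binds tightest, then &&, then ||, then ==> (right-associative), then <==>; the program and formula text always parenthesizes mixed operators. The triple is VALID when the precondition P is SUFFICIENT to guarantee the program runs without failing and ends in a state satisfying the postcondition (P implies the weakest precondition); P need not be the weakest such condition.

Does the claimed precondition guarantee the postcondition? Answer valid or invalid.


Working backward. After the program, 2*lim >= -9 && 3*lim <= 9 must hold.
Before r := r + 7: 2*lim >= -9 && 3*lim <= 9
Before r := j + 6: 2*lim >= -9 && 3*lim <= 9
Before r := lim + j: 2*lim >= -9 && 3*lim <= 9
Before r := 2*r + 3: 2*lim >= -9 && 3*lim <= 9
The weakest precondition is 2*lim >= -9 && 3*lim <= 9.
Check whether 2*lim >= -9 && 3*lim <= 12 implies it.
Countermodel: at the initial state lim = 4, the precondition holds but the weakest precondition fails.
Answer: invalid


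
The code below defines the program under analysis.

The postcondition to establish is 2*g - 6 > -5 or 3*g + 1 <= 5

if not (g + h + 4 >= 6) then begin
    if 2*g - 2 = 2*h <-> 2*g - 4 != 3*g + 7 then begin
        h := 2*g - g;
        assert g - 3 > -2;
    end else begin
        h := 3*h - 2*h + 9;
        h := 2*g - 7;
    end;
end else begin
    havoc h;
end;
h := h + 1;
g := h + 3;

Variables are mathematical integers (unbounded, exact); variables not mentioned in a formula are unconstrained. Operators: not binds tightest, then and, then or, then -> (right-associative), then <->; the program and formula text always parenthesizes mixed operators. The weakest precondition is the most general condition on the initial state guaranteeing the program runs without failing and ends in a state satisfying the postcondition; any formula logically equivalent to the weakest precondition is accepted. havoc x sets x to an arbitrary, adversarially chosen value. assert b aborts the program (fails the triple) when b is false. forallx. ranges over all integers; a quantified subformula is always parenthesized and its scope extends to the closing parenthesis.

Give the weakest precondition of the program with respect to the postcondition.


Working backward. After the program, the postcondition 2*g - 6 > -5 or 3*g + 1 <= 5 must hold; in canonical form it is 2*g > 1 or 3*g <= 4.
Before g := h + 3: 2*h > -5 or 3*h <= -5
Before h := h + 1: 2*h > -7 or 3*h <= -8
Then branch requires ((2*g = 2*h + 2 <-> g != -11) -> (g > 1 and (2*g > -7 or 3*g <= -8))) and ((not (2*g = 2*h + 2 <-> g != -11)) -> (4*g > 7 or 6*g <= 13)); else branch requires forall h_1. (2*h_1 > -7 or 3*h_1 <= -8).
Before the if: ((not (g + h >= 2)) -> (((2*g = 2*h + 2 <-> g != -11) -> (g > 1 and (2*g > -7 or 3*g <= -8))) and ((not (2*g = 2*h + 2 <-> g != -11)) -> (4*g > 7 or 6*g <= 13)))) and (g + h >= 2 -> (forall h_1. (2*h_1 > -7 or 3*h_1 <= -8)))
Answer: WP = ((not (g + h >= 2)) -> (((2*g = 2*h + 2 <-> g != -11) -> (g > 1 and (2*g > -7 or 3*g <= -8))) and ((not (2*g = 2*h + 2 <-> g != -11)) -> (4*g > 7 or 6*g <= 13)))) and (g + h >= 2 -> (forall h_1. (2*h_1 > -7 or 3*h_1 <= -8)))


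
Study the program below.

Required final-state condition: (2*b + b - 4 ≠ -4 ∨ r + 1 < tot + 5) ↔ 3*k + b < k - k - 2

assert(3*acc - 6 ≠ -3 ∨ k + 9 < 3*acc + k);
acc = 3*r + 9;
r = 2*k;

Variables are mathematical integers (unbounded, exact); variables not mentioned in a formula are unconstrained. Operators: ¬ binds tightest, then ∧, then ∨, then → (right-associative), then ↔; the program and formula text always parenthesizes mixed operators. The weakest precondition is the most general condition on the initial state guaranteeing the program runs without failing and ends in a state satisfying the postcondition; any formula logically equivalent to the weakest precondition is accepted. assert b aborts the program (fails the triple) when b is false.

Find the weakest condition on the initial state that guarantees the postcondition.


Working backward. After the program, the postcondition (2*b + b - 4 ≠ -4 ∨ r + 1 < tot + 5) ↔ 3*k + b < k - k - 2 must hold; in canonical form it is (3*b ≠ 0 ∨ r < tot + 4) ↔ b + 3*k < -2.
Before r := 2*k: (3*b ≠ 0 ∨ 2*k < tot + 4) ↔ b + 3*k < -2
Before acc := 3*r + 9: (3*b ≠ 0 ∨ 2*k < tot + 4) ↔ b + 3*k < -2
Before assert 3*acc - 6 ≠ -3 ∨ k + 9 < 3*acc + k: (3*acc ≠ 3 ∨ 3*acc > 9) ∧ ((3*b ≠ 0 ∨ 2*k < tot + 4) ↔ b + 3*k < -2)
Answer: WP = (3*acc ≠ 3 ∨ 3*acc > 9) ∧ ((3*b ≠ 0 ∨ 2*k < tot + 4) ↔ b + 3*k < -2)


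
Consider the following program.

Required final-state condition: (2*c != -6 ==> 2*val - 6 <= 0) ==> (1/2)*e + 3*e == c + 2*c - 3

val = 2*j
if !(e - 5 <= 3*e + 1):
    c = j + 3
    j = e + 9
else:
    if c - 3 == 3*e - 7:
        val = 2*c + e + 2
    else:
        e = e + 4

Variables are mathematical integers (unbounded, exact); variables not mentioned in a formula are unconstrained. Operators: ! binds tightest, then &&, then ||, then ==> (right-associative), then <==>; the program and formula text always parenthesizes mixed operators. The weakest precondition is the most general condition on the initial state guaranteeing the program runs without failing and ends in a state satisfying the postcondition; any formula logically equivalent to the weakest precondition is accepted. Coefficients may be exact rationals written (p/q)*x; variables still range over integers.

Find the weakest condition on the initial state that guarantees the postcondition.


Working backward. After the program, the postcondition (2*c != -6 ==> 2*val - 6 <= 0) ==> (1/2)*e + 3*e == c + 2*c - 3 must hold; in canonical form it is (2*c != -6 ==> 2*val <= 6) ==> (7/2)*e == 3*c - 3.
Then branch requires (2*j != -12 ==> 2*val <= 6) ==> (7/2)*e == 3*j + 6; else branch requires (c == 3*e - 4 ==> ((2*c != -6 ==> 4*c + 2*e <= 2) ==> (7/2)*e == 3*c - 3)) && ((!(c == 3*e - 4)) ==> ((2*c != -6 ==> 2*val <= 6) ==> (7/2)*e == 3*c - 17)).
Before the if: ((!(2*e >= -6)) ==> ((2*j != -12 ==> 2*val <= 6) ==> (7/2)*e == 3*j + 6)) && (2*e >= -6 ==> ((c == 3*e - 4 ==> ((2*c != -6 ==> 4*c + 2*e <= 2) ==> (7/2)*e == 3*c - 3)) && ((!(c == 3*e - 4)) ==> ((2*c != -6 ==> 2*val <= 6) ==> (7/2)*e == 3*c - 17))))
Before val := 2*j: ((!(2*e >= -6)) ==> ((2*j != -12 ==> 4*j <= 6) ==> (7/2)*e == 3*j + 6)) && (2*e >= -6 ==> ((c == 3*e - 4 ==> ((2*c != -6 ==> 4*c + 2*e <= 2) ==> (7/2)*e == 3*c - 3)) && ((!(c == 3*e - 4)) ==> ((2*c != -6 ==> 4*j <= 6) ==> (7/2)*e == 3*c - 17))))
Answer: WP = ((!(2*e >= -6)) ==> ((2*j != -12 ==> 4*j <= 6) ==> (7/2)*e == 3*j + 6)) && (2*e >= -6 ==> ((c == 3*e - 4 ==> ((2*c != -6 ==> 4*c + 2*e <= 2) ==> (7/2)*e == 3*c - 3)) && ((!(c == 3*e - 4)) ==> ((2*c != -6 ==> 4*j <= 6) ==> (7/2)*e == 3*c - 17))))


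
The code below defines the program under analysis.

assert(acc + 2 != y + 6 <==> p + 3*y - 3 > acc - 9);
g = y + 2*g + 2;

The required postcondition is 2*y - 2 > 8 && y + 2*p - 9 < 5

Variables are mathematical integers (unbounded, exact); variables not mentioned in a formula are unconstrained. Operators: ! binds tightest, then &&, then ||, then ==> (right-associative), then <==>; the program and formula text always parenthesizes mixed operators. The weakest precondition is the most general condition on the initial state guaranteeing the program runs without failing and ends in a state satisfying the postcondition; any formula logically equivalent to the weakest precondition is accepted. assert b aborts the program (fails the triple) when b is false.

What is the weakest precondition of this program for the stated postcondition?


Working backward. After the program, the postcondition 2*y - 2 > 8 && y + 2*p - 9 < 5 must hold; in canonical form it is 2*y > 10 && 2*p + y < 14.
Before g := y + 2*g + 2: 2*y > 10 && 2*p + y < 14
Before assert acc + 2 != y + 6 <==> p + 3*y - 3 > acc - 9: (acc != y + 4 <==> p + 3*y > acc - 6) && 2*y > 10 && 2*p + y < 14
Answer: WP = (acc != y + 4 <==> p + 3*y > acc - 6) && 2*y > 10 && 2*p + y < 14


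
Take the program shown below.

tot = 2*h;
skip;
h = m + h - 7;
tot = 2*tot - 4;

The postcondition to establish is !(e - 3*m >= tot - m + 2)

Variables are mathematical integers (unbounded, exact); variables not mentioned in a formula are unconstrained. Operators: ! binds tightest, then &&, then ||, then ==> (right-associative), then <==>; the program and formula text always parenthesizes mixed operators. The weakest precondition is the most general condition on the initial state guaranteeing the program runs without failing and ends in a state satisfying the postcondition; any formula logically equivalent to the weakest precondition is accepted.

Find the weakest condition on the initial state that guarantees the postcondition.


Working backward. After the program, the postcondition !(e - 3*m >= tot - m + 2) must hold; in canonical form it is !(e >= 2*m + tot + 2).
Before tot := 2*tot - 4: !(e >= 2*m + 2*tot - 2)
Before h := m + h - 7: !(e >= 2*m + 2*tot - 2)
Before skip: !(e >= 2*m + 2*tot - 2)
Before tot := 2*h: !(e >= 4*h + 2*m - 2)
Answer: WP = !(e >= 4*h + 2*m - 2)


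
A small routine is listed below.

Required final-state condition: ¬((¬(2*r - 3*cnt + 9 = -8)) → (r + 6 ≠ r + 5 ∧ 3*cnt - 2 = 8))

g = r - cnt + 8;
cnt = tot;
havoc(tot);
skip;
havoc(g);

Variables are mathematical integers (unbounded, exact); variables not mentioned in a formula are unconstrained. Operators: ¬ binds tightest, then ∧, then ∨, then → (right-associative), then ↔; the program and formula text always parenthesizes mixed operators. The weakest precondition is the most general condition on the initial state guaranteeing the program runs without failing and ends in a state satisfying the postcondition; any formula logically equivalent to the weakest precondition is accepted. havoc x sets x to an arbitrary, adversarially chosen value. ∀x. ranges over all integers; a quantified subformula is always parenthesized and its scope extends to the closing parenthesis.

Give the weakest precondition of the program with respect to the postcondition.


Working backward. After the program, the postcondition ¬((¬(2*r - 3*cnt + 9 = -8)) → (r + 6 ≠ r + 5 ∧ 3*cnt - 2 = 8)) must hold; in canonical form it is ¬((¬(2*r = 3*cnt - 17)) → 3*cnt = 10).
Before havoc g: ¬((¬(2*r = 3*cnt - 17)) → 3*cnt = 10)
Before skip: ¬((¬(2*r = 3*cnt - 17)) → 3*cnt = 10)
Before havoc tot: ¬((¬(2*r = 3*cnt - 17)) → 3*cnt = 10)
Before cnt := tot: ¬((¬(2*r = 3*tot - 17)) → 3*tot = 10)
Before g := r - cnt + 8: ¬((¬(2*r = 3*tot - 17)) → 3*tot = 10)
Answer: WP = ¬((¬(2*r = 3*tot - 17)) → 3*tot = 10)


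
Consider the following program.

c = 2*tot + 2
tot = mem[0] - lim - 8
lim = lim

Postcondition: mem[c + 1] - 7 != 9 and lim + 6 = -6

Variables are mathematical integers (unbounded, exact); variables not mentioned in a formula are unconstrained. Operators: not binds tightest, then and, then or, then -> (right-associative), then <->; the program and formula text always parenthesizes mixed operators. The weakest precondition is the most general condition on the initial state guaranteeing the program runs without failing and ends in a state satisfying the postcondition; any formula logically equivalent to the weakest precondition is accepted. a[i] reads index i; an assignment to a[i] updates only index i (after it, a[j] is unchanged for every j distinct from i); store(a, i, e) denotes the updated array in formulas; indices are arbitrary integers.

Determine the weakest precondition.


Working backward. After the program, the postcondition mem[c + 1] - 7 != 9 and lim + 6 = -6 must hold; in canonical form it is mem[c + 1] != 16 and lim = -12.
Before lim := lim: mem[c + 1] != 16 and lim = -12
Before tot := mem[0] - lim - 8: mem[c + 1] != 16 and lim = -12
Before c := 2*tot + 2: mem[2*tot + 3] != 16 and lim = -12
Answer: WP = mem[2*tot + 3] != 16 and lim = -12


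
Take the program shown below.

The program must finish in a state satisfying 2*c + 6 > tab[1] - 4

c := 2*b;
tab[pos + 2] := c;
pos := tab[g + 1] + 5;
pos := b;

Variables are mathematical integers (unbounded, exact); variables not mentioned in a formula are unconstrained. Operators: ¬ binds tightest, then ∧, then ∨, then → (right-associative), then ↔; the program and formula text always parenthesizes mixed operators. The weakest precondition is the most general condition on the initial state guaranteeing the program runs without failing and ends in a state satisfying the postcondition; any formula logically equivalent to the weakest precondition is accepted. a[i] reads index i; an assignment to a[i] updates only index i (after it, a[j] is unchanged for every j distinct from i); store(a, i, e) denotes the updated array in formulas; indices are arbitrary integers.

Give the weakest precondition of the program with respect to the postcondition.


Working backward. After the program, the postcondition 2*c + 6 > tab[1] - 4 must hold; in canonical form it is 2*c > tab[1] - 10.
Before pos := b: 2*c > tab[1] - 10
Before pos := tab[g + 1] + 5: 2*c > tab[1] - 10
Before tab[pos + 2] := c: 2*c > store(tab, pos + 2, c)[1] - 10
Before c := 2*b: 4*b > store(tab, pos + 2, 2*b)[1] - 10
Answer: WP = 4*b > store(tab, pos + 2, 2*b)[1] - 10


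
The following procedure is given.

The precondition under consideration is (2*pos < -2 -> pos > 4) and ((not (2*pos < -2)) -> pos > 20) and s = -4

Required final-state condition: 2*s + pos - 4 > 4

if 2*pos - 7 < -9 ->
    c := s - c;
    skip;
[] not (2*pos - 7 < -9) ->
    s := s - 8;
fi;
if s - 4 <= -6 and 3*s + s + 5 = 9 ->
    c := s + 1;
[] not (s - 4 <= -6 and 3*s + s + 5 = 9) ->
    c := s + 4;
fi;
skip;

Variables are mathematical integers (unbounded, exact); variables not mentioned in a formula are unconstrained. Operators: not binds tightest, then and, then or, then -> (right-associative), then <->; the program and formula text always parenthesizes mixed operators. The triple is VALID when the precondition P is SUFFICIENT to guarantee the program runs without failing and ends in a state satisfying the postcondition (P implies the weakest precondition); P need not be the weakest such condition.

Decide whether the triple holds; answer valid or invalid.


Working backward. After the program, the postcondition 2*s + pos - 4 > 4 must hold; in canonical form it is pos + 2*s > 8.
Before skip: pos + 2*s > 8
Then branch requires pos + 2*s > 8; else branch requires pos + 2*s > 8.
Before the if: ((s <= -2 and 4*s = 4) -> pos + 2*s > 8) and ((not (s <= -2 and 4*s = 4)) -> pos + 2*s > 8)
Then branch requires ((s <= -2 and 4*s = 4) -> pos + 2*s > 8) and ((not (s <= -2 and 4*s = 4)) -> pos + 2*s > 8); else branch requires ((s <= 6 and 4*s = 36) -> pos + 2*s > 24) and ((not (s <= 6 and 4*s = 36)) -> pos + 2*s > 24).
Before the if: (2*pos < -2 -> (((s <= -2 and 4*s = 4) -> pos + 2*s > 8) and ((not (s <= -2 and 4*s = 4)) -> pos + 2*s > 8))) and ((not (2*pos < -2)) -> (((s <= 6 and 4*s = 36) -> pos + 2*s > 24) and ((not (s <= 6 and 4*s = 36)) -> pos + 2*s > 24)))
The weakest precondition is (2*pos < -2 -> (((s <= -2 and 4*s = 4) -> pos + 2*s > 8) and ((not (s <= -2 and 4*s = 4)) -> pos + 2*s > 8))) and ((not (2*pos < -2)) -> (((s <= 6 and 4*s = 36) -> pos + 2*s > 24) and ((not (s <= 6 and 4*s = 36)) -> pos + 2*s > 24))).
Check whether (2*pos < -2 -> pos > 4) and ((not (2*pos < -2)) -> pos > 20) and s = -4 implies it.
Countermodel: at the initial state pos = 21, s = -4, the precondition holds but the weakest precondition fails.
Answer: invalid


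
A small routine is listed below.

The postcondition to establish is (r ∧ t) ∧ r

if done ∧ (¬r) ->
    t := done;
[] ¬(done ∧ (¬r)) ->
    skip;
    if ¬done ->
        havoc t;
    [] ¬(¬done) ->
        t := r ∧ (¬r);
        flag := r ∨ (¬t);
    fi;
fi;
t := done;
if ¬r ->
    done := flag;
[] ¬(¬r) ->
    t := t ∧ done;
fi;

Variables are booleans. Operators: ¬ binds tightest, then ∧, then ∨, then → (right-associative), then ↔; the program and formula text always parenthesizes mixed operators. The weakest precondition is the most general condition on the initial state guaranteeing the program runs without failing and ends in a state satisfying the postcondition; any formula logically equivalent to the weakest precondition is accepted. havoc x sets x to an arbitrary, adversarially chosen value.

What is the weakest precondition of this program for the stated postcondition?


Working backward. After the program, the postcondition (r ∧ t) ∧ r must hold; in canonical form it is r ∧ t.
Then branch requires r ∧ t; else branch requires r ∧ t ∧ done.
Before the if: ((¬r) → (r ∧ t)) ∧ (r → (r ∧ t ∧ done))
Before t := done: ((¬r) → (r ∧ done)) ∧ (r → (r ∧ done))
Then branch requires ((¬r) → (r ∧ done)) ∧ (r → (r ∧ done)); else branch requires ((¬done) → (((¬r) → (r ∧ done)) ∧ (r → (r ∧ done)))) ∧ (done → (((¬r) → (r ∧ done)) ∧ (r → (r ∧ done)))).
Before the if: ((done ∧ (¬r)) → (((¬r) → (r ∧ done)) ∧ (r → (r ∧ done)))) ∧ ((¬(done ∧ (¬r))) → (((¬done) → (((¬r) → (r ∧ done)) ∧ (r → (r ∧ done)))) ∧ (done → (((¬r) → (r ∧ done)) ∧ (r → (r ∧ done))))))
Answer: WP = ((done ∧ (¬r)) → (((¬r) → (r ∧ done)) ∧ (r → (r ∧ done)))) ∧ ((¬(done ∧ (¬r))) → (((¬done) → (((¬r) → (r ∧ done)) ∧ (r → (r ∧ done)))) ∧ (done → (((¬r) → (r ∧ done)) ∧ (r → (r ∧ done))))))


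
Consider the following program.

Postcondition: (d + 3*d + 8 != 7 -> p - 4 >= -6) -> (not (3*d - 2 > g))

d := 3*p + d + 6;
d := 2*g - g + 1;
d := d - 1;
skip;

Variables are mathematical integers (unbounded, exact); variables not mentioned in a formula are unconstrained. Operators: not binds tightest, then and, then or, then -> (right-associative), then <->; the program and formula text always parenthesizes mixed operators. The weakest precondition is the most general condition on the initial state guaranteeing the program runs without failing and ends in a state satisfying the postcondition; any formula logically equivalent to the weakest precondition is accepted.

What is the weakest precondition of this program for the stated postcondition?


Working backward. After the program, the postcondition (d + 3*d + 8 != 7 -> p - 4 >= -6) -> (not (3*d - 2 > g)) must hold; in canonical form it is (4*d != -1 -> p >= -2) -> (not (3*d > g + 2)).
Before skip: (4*d != -1 -> p >= -2) -> (not (3*d > g + 2))
Before d := d - 1: (4*d != 3 -> p >= -2) -> (not (3*d > g + 5))
Before d := 2*g - g + 1: (4*g != -1 -> p >= -2) -> (not (2*g > 2))
Before d := 3*p + d + 6: (4*g != -1 -> p >= -2) -> (not (2*g > 2))
Answer: WP = (4*g != -1 -> p >= -2) -> (not (2*g > 2))


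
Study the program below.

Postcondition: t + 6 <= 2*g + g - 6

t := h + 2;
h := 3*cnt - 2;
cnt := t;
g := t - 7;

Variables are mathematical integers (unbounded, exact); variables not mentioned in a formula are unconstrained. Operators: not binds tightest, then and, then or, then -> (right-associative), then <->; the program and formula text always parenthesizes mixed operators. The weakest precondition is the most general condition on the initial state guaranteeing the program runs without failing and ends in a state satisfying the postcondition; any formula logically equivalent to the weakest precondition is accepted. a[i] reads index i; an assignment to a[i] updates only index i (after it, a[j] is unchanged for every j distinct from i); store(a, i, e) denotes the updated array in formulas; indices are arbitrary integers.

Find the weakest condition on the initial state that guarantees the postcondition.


Working backward. After the program, the postcondition t + 6 <= 2*g + g - 6 must hold; in canonical form it is t <= 3*g - 12.
Before g := t - 7: 2*t >= 33
Before cnt := t: 2*t >= 33
Before h := 3*cnt - 2: 2*t >= 33
Before t := h + 2: 2*h >= 29
Answer: WP = 2*h >= 29


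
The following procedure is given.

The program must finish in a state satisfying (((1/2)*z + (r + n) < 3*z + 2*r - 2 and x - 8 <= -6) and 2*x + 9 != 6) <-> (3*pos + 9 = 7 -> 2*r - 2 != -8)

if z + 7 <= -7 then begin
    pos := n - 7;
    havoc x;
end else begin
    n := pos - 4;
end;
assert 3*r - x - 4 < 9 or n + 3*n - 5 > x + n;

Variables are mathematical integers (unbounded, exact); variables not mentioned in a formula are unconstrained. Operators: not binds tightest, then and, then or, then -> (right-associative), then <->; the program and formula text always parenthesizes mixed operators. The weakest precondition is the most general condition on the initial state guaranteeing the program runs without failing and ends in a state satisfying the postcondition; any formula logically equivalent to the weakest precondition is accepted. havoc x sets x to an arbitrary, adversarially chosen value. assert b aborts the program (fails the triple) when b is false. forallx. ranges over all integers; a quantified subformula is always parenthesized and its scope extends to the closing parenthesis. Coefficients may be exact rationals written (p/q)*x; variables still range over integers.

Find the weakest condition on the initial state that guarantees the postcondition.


Working backward. After the program, the postcondition (((1/2)*z + (r + n) < 3*z + 2*r - 2 and x - 8 <= -6) and 2*x + 9 != 6) <-> (3*pos + 9 = 7 -> 2*r - 2 != -8) must hold; in canonical form it is (n < r + (5/2)*z - 2 and x <= 2 and 2*x != -3) <-> (3*pos = -2 -> 2*r != -6).
Before assert 3*r - x - 4 < 9 or n + 3*n - 5 > x + n: (3*r < x + 13 or 3*n > x + 5) and ((n < r + (5/2)*z - 2 and x <= 2 and 2*x != -3) <-> (3*pos = -2 -> 2*r != -6))
Then branch requires forall x_1. ((3*r < x_1 + 13 or 3*n > x_1 + 5) and ((n < r + (5/2)*z - 2 and x_1 <= 2 and 2*x_1 != -3) <-> (3*n = 19 -> 2*r != -6))); else branch requires (3*r < x + 13 or 3*pos > x + 17) and ((pos < r + (5/2)*z + 2 and x <= 2 and 2*x != -3) <-> (3*pos = -2 -> 2*r != -6)).
Before the if: (z <= -14 -> (forall x_1. ((3*r < x_1 + 13 or 3*n > x_1 + 5) and ((n < r + (5/2)*z - 2 and x_1 <= 2 and 2*x_1 != -3) <-> (3*n = 19 -> 2*r != -6))))) and ((not (z <= -14)) -> ((3*r < x + 13 or 3*pos > x + 17) and ((pos < r + (5/2)*z + 2 and x <= 2 and 2*x != -3) <-> (3*pos = -2 -> 2*r != -6))))
Answer: WP = (z <= -14 -> (forall x_1. ((3*r < x_1 + 13 or 3*n > x_1 + 5) and ((n < r + (5/2)*z - 2 and x_1 <= 2 and 2*x_1 != -3) <-> (3*n = 19 -> 2*r != -6))))) and ((not (z <= -14)) -> ((3*r < x + 13 or 3*pos > x + 17) and ((pos < r + (5/2)*z + 2 and x <= 2 and 2*x != -3) <-> (3*pos = -2 -> 2*r != -6))))


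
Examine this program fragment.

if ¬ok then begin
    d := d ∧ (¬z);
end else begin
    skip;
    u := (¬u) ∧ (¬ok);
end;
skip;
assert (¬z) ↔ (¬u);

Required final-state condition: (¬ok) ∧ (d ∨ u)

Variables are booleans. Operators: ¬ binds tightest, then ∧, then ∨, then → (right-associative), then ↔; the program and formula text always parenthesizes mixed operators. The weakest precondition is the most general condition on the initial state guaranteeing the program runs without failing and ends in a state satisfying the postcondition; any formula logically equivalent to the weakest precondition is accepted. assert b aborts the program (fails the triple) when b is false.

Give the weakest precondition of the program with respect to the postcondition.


Working backward. After the program, (¬ok) ∧ (d ∨ u) must hold.
Before assert (¬z) ↔ (¬u): ((¬z) ↔ (¬u)) ∧ (¬ok) ∧ (d ∨ u)
Before skip: ((¬z) ↔ (¬u)) ∧ (¬ok) ∧ (d ∨ u)
Then branch requires ((¬z) ↔ (¬u)) ∧ (¬ok) ∧ ((d ∧ (¬z)) ∨ u); else branch requires ((¬z) ↔ (¬((¬u) ∧ (¬ok)))) ∧ (¬ok) ∧ (d ∨ ((¬u) ∧ (¬ok))).
Before the if: ((¬ok) → (((¬z) ↔ (¬u)) ∧ (¬ok) ∧ ((d ∧ (¬z)) ∨ u))) ∧ (ok → (((¬z) ↔ (¬((¬u) ∧ (¬ok)))) ∧ (¬ok) ∧ (d ∨ ((¬u) ∧ (¬ok)))))
Answer: WP = ((¬ok) → (((¬z) ↔ (¬u)) ∧ (¬ok) ∧ ((d ∧ (¬z)) ∨ u))) ∧ (ok → (((¬z) ↔ (¬((¬u) ∧ (¬ok)))) ∧ (¬ok) ∧ (d ∨ ((¬u) ∧ (¬ok)))))
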